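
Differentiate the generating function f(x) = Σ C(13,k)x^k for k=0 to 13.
Σ k·C(13,k)x^(k-1) for k=1 to 13

Term-by-term differentiation gives Σ k·C(13,k)x^{k-1} for k=1 to 13.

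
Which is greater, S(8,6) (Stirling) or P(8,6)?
P(8,6)

Reasoning: S(8,6) = 6·S(7,6) + S(7,5) = 6·21 + 140 = 266; P(8,6) = 20,160.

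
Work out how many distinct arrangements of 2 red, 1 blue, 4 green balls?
105

Explanation: Multinomial: 7!/(2! × 1! × 4!) = 105.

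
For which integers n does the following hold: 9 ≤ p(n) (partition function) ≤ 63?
6, 7, 8, 9, 10, 11

Explanation: Tabulating p(n) via p(n) = p(n−1) + p(n−2) − p(n−5) − p(n−7) + …: p(5)=7; p(6)=11; p(7)=15; p(8)=22; p(9)=30; p(10)=42; p(11)=56; p(12)=77. So valid n = 6, 7, 8, 9, 10, 11.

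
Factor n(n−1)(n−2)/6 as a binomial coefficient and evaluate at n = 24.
C(n,3); C(24,3) = 2,024

Explanation: n(n−1)(n−2)/6 = n!/(3!(n−3)!) = C(n,3). At n = 24: C(24,3) = 2,024.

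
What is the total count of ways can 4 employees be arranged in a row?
24

Solution: Arrangements of 4 distinct objects: 4! = 24.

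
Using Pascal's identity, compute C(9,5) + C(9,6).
C(9,5) + C(9,6) = C(10,6) = 210.
Final answer: 210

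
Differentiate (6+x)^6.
Using the power rule: d/dx (6+x)^6 = 6(6+x)^{5}.
Final answer: 6(6+x)^5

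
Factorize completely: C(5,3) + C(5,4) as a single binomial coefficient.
By Pascal's identity: C(5,3) + C(5,4) = C(6,4) = 15.
Final answer: C(6,4)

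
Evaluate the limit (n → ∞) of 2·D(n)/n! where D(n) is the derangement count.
2/e
D(n)/n! → 1/e, so 2·D(n)/n! → 2/e.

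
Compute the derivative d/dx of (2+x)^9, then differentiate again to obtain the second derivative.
72(2+x)^7

Reasoning: First derivative: 9(2+x)^{8}. Second derivative: 9·8·(2+x)^{7} = 72(2+x)^{7}.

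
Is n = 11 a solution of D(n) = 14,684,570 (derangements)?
Yes

Working:
D(11) = (11-1)·[D(10) + D(9)] = 10·[1,334,961 + 133,496] = 14,684,570, which equals 14,684,570.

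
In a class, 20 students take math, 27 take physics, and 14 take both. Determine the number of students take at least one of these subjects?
33
|A∪B| = |A|+|B|-|A∩B| = 20+27-14 = 33.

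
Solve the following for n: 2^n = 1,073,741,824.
30

Explanation: 1,073,741,824 = 1,024 × 1,024 × 1,024 = 2^10 × 2^10 × 2^10 = 2^30, so n = 30.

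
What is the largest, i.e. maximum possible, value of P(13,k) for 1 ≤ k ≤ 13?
6,227,020,800

Working:
P(13,k) increases in k, so maximum at k = 13: 13! = 6,227,020,800.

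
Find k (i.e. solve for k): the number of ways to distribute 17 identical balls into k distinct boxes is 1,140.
4

Working:
Stars and bars: the count is C(17+k−1, k−1), increasing in k. k=2: C(18,1) = 18, k=3: C(19,2) = 171, k=4: C(20,3) = 1,140 ✓. So k = 4.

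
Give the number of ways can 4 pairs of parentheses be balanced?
14

Using the Catalan number formula: C_n = C(2n, n) / (n+1)
C_4 = C(8, 4) / (4+1)
     = 70 / 5
     = 14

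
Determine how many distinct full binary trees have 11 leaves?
16,796

Using the Catalan number formula: C_n = C(2n, n) / (n+1)
C_10 = C(20, 10) / (10+1)
     = 184756 / 11
     = 16,796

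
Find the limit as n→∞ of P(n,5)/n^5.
1

P(n,5) = n(n-1)···(n-4) ≈ n^5 for large n. Limit = 1.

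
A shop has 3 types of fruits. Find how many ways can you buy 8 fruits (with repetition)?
45

Explanation: Stars and bars: C(8+3-1, 8) = C(10, 8) = 45.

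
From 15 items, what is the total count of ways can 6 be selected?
5,005

Solution: C(15,6) = 15! / (6! × (15-6)!)
         = 15! / (6! × 9!)
         = 5,005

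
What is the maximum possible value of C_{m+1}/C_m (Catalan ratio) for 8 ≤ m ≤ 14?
29/8

Solution: C_{m+1}/C_m = 2(2m+1)/(m+2), which increases with m. Maximum at m = 14: 2·29/16 = 29/8.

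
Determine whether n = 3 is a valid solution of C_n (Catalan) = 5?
Yes

Reasoning: C_3 = C(6,3)/(3+1) = 20/4 = 5, which equals 5.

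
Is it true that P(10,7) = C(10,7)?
P(10,7) = 604,800 but C(10,7) = 120; they differ by a factor of 7! = 5040, so the statement does not hold.
Final answer: False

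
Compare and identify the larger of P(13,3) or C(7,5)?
P(13,3)=1,716, C(7,5)=21.
Final answer: P(13,3)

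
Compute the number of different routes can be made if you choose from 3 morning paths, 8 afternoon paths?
24

Solution: By the multiplication principle: 3 × 8 = 24.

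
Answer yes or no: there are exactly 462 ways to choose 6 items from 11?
C(11,6) = 462.
Final answer: Yes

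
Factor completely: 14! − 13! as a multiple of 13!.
14! − 13! = 14·13! − 13! = (14 − 1)·13! = 13 × 13! = 80,951,270,400.
Final answer: 13 × 13! = 80,951,270,400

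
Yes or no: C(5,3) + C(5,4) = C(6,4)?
Yes
Pascal's identity: LHS = 10 + 5 = 15; RHS = C(6,4) = 15. Both sides agree, so the statement holds.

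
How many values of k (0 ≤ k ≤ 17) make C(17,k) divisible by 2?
Checking C(17,k) mod 2 for k = 0..17: divisible at k = 2, 3, 4, 5, 6, 7, 8, 9, 10, 11, 12, 13, 14, 15. That's 14 values.

Answer: 14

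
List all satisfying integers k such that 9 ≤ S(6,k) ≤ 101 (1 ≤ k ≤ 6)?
S(6,1)=1; S(6,2)=31; S(6,3)=90; S(6,4)=65; S(6,5)=15; S(6,6)=1. So valid k = 2, 3, 4, 5.
Final answer: 2, 3, 4, 5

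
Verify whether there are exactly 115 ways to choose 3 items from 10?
False

C(10,3) = 120 ≠ 115.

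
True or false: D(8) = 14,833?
True

Solution: Derangements of 8 elements: D(8) = (8-1)·[D(7) + D(6)] = 7·[1,854 + 265] = 14,833.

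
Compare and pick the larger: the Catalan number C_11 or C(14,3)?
C_11

Explanation: C_11 = C(22,11)/(11+1) = 705,432/12 = 58,786; C(14,3) = 364.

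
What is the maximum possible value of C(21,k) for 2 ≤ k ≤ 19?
352,716

C(21,k) is maximised at the centre of the row: C(21,10) = 352,716.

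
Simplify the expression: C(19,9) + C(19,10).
184,756
By Pascal's identity: C(20,10) = 184,756.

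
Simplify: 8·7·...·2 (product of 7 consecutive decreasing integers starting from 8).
40,320

Working:
This is P(8,7) = 8!/(1)! = 40,320.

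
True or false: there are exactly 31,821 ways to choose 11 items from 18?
False

Solution: C(18,11) = 31,824 ≠ 31821.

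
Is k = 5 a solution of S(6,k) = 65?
No

Reasoning: S(6,5) = 5·S(5,5) + S(5,4) = 5·1 + 10 = 15, which does not equal 65.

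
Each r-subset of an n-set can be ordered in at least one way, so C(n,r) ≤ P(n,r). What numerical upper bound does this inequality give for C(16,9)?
4,151,347,200

Reasoning: P(16,9) = 16·15·14·13·12·11·10·9·8 = 4,151,347,200, so C(16,9) ≤ 4,151,347,200. (The bound is loose by a factor of 9! = 362,880: C(16,9) = 4,151,347,200/362,880 = 11,440.)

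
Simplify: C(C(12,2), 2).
2,145

Explanation: C(12,2) = 66, then C(66, 2) = 2,145.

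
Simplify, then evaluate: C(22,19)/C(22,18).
4/19

Working:
C(n,k+1)/C(n,k) = (n−k)/(k+1). Here (22−18)/(18+1) = 4/19 = 4/19.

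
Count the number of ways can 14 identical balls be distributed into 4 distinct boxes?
680

C(14+4-1, 4-1) = C(17, 3) = 680.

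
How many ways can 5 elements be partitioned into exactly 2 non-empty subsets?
15

Reasoning: This equals S(5,2), the Stirling number of the 2nd kind.
Using the Stirling recurrence: S(n,k) = k·S(n-1,k) + S(n-1,k-1)
S(5,2) = 2·S(4,2) + S(4,1)
         = 2·7 + 1
         = 14 + 1
         = 15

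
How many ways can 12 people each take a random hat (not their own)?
176,214,841

Using D(n) = (n-1)[D(n-1) + D(n-2)]:
D(12) = (12-1) × [D(11) + D(10)]
      = 11 × [14684570 + 1334961]
      = 11 × 16019531
      = 176,214,841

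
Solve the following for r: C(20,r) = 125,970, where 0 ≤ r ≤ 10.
8

Working:
C(20,r) is increasing for 0 ≤ r ≤ 10. Stepping up (C(20,r+1) = C(20,r)·(20−r)/(r+1)): C(20,1) = 20, C(20,2) = 190, C(20,3) = 1,140, C(20,4) = 4,845, C(20,5) = 15,504, C(20,6) = 38,760, C(20,7) = 77,520, C(20,8) = 125,970 ✓. So r = 8.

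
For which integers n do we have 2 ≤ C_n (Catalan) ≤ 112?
C_1=1; C_2=2; C_3=5; C_4=14; C_5=42; C_6=132. So valid n = 2, 3, 4, 5.
Final answer: 2, 3, 4, 5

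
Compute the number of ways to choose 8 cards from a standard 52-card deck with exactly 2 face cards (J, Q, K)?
253,333,080

12 face cards and 40 non-face cards: C(12,2) × C(40,6) = 66 × 3,838,380 = 253,333,080.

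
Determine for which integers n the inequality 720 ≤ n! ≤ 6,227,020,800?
6, 7, 8, 9, 10, 11, 12, 13

Reasoning: n! is strictly increasing; 6! = 720 and 13! = 6,227,020,800, so valid n = 6, 7, 8, 9, 10, 11, 12, 13.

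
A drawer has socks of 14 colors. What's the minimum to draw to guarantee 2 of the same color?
15

Solution: Worst case: 1 of each = 14. One more: 15.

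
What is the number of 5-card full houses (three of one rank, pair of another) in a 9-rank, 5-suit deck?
Triple rank: 9. Triple suits: C(5,3)=10. Pair rank: 8. Pair suits: C(5,2)=10. Total: 7,200.
Final answer: 7,200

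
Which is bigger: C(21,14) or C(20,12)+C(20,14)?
C(21,14)=116,280; C(20,12)+C(20,14)=125,970+38,760=164,730.
Final answer: C(20,12)+C(20,14)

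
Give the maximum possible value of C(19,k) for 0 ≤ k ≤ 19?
92,378

Explanation: Maximum at k = 9 or k = 10: C(19,9) = 92,378.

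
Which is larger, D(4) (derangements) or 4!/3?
D(4) = (4-1)·[D(3) + D(2)] = 3·[2 + 1] = 9; 4!/3 = 24/3 = 8.
Final answer: D(4)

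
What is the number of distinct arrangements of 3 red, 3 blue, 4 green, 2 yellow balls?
277,200

Solution: Multinomial: 12!/(3! × 3! × 4! × 2!) = 277,200.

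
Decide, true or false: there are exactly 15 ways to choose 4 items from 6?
True

Solution: C(6,4) = 15.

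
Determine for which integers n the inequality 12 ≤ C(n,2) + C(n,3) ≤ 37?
C(4,2)+C(4,3)=10; C(5,2)+C(5,3)=20; C(6,2)+C(6,3)=35; C(7,2)+C(7,3)=56. So valid n = 5, 6.
Final answer: 5, 6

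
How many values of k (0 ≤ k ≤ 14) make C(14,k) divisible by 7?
Checking C(14,k) mod 7 for k = 0..14: divisible at k = 1, 2, 3, 4, 5, 6, 8, 9, 10, 11, 12, 13. That's 12 values.
Final answer: 12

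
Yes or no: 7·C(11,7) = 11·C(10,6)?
Absorption identity k·C(n,k) = n·C(n-1,k-1). LHS = 7·330 = 2,310; RHS = 11·210 = 2,310.
Final answer: Yes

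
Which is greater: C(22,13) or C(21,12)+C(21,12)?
C(21,12)+C(21,12)

Solution: C(22,13)=497,420; C(21,12)+C(21,12)=293,930+293,930=587,860.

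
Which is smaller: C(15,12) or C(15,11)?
C(15,12)

C(15,12)=455, C(15,11)=1,365.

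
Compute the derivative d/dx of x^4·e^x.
(4x^3 + x^4)e^x

Product rule: d/dx[x^4]·e^x + x^4·d/dx[e^x] = 4x^{3}e^x + x^4e^x.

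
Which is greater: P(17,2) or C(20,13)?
C(20,13)

Working:
P(17,2)=272, C(20,13)=77,520.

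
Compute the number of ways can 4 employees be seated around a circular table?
6

Reasoning: Circular arrangements: (4-1)! = 6.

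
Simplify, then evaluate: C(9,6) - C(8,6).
56

C(9,6) - C(8,6) = C(8,5) = 56.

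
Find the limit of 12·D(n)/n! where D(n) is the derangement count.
12/e

D(n)/n! → 1/e, so 12·D(n)/n! → 12/e.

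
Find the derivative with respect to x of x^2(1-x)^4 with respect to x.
2x^1(1-x)^4 - 4x^2(1-x)^3

Explanation: Product rule: 2x^{1}(1-x)^{4} + x^2·(-4)(1-x)^{3}.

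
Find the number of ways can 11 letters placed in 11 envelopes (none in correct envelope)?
14,684,570

Explanation: Using D(n) = (n-1)[D(n-1) + D(n-2)]:
D(11) = (11-1) × [D(10) + D(9)]
      = 10 × [1334961 + 133496]
      = 10 × 1468457
      = 14,684,570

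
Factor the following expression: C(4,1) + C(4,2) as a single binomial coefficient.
C(5,2)

Reasoning: By Pascal's identity: C(4,1) + C(4,2) = C(5,2) = 10.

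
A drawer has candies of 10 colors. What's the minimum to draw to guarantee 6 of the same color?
51

Solution: Worst case: 5 of each = 50. One more: 51.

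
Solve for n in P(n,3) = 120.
6
P(n,3) = n(n−1)(n−2) is increasing in n; n(n−1)(n−2) ≈ (n−1)^3 = 120 gives n ≈ 5.9. Check: P(4,3) = 24, P(5,3) = 60, P(6,3) = 120 ✓. So n = 6.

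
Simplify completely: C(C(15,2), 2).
5,460

Working:
C(15,2) = 105, then C(105, 2) = 5,460.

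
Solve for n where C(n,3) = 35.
7

Solution: C(n,3) = n(n−1)(n−2)/3! is increasing in n, and n(n−1)(n−2) = 3!·35 = 210 ≈ (n−1)^3 gives n ≈ 6.9. Check: C(5,3) = 10, C(6,3) = 20, C(7,3) = 35 ✓. So n = 7.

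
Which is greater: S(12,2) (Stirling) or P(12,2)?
S(12,2) = 2·S(11,2) + S(11,1) = 2·1,023 + 1 = 2,047; P(12,2) = 132.
Final answer: S(12,2)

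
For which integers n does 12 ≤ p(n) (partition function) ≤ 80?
7, 8, 9, 10, 11, 12

Explanation: Tabulating p(n) via p(n) = p(n−1) + p(n−2) − p(n−5) − p(n−7) + …: p(6)=11; p(7)=15; p(8)=22; p(9)=30; p(10)=42; p(11)=56; p(12)=77; p(13)=101. So valid n = 7, 8, 9, 10, 11, 12.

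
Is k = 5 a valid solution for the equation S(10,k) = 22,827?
No
S(10,5) = 5·S(9,5) + S(9,4) = 5·6,951 + 7,770 = 42,525, which does not equal 22,827.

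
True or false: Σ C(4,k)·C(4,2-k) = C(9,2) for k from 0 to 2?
False

Vandermonde's identity gives C(8,2) = 28; RHS C(9,2) = 36.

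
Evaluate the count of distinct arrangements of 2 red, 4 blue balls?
15

Multinomial: 6!/(2! × 4!) = 15.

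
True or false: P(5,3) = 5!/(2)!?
Permutation formula P(n,k) = n!/(n-k)!: 5!/2! = 120/2 = 60 = P(5,3). The statement holds.

Answer: True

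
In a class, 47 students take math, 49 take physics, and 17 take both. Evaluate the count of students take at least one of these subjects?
79

|A∪B| = |A|+|B|-|A∩B| = 47+49-17 = 79.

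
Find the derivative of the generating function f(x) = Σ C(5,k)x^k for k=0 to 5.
Σ k·C(5,k)x^(k-1) for k=1 to 5

Reasoning: Term-by-term differentiation gives Σ k·C(5,k)x^{k-1} for k=1 to 5.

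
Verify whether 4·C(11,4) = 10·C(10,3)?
False
Absorption identity k·C(n,k) = n·C(n-1,k-1). LHS = 4·330 = 1,320; RHS = 10·120 = 1,200.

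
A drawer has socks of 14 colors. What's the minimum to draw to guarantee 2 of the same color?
15

Solution: Worst case: 1 of each = 14. One more: 15.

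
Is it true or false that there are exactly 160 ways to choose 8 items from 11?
False

C(11,8) = 165 ≠ 160.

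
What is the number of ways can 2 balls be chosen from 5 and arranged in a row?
20

Explanation: P(5,2) = 5!/(5-2)! = 20.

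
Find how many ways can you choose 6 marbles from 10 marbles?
C(10,6) = 10! / (6! × (10-6)!)
         = 10! / (6! × 4!)
         = 210

Answer: 210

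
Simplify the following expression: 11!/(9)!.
110

Explanation: This equals 11×10 = 110.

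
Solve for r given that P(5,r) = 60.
3

Working:
P(5,r) = 5·4·…·(5−r+1), a product of r factors. Multiplying down from 5: 5 = 5; 5·4 = 20; 5·4·3 = 60 ✓ (3 factors). So r = 3.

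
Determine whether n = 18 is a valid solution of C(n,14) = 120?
No

Solution: C(18,14) = 18·17·16·15·14·13·12·11·10·9·8·7·6·5/14! = 266,765,571,072,000/87,178,291,200 = 3,060, which does not equal 120.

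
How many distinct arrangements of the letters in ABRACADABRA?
83,160

Reasoning: Word has 11 letters (A=5, B=2, R=2, C=1, D=1). Arrangements: 11!/Π(k!) = 83,160.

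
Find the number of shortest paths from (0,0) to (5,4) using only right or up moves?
126

Reasoning: Choose 5 rights from 9 moves: C(9,5) = 126.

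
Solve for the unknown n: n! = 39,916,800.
n! is strictly increasing. 9! = 362,880, 10! = 3,628,800, 11! = 39,916,800 ✓. So n = 11.

Answer: 11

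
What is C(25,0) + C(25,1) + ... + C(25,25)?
33,554,432

Working:
Sum of binomial coefficients = 2^25 = 33,554,432.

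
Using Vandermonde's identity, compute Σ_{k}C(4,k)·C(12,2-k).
120

Working:
= C(4+12,2) = C(16,2) = 120.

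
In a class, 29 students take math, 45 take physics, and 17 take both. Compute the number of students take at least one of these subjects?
|A∪B| = |A|+|B|-|A∩B| = 29+45-17 = 57.
Final answer: 57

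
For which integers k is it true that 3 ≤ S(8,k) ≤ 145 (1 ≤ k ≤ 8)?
S(8,1)=1; S(8,2)=127; S(8,3)=966; S(8,4)=1,701; S(8,5)=1,050; S(8,6)=266; S(8,7)=28; S(8,8)=1. So valid k = 2, 7.
Final answer: 2, 7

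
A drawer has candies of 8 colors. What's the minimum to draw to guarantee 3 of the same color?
Worst case: 2 of each = 16. One more: 17.

Answer: 17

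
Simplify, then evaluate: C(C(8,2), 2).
378

Solution: C(8,2) = 28, then C(28, 2) = 378.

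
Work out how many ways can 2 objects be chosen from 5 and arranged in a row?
P(5,2) = 5!/(5-2)! = 20.
Final answer: 20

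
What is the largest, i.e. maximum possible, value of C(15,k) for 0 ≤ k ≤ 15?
6,435

Explanation: Maximum at k = 7 or k = 8: C(15,7) = 6,435.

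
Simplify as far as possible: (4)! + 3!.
30

(4)! + 3! = (4)·3! + 3! = (4+1)·3! = 5·3! = 30.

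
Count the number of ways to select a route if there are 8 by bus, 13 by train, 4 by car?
25

Solution: By the addition principle: 8 + 13 + 4 = 25.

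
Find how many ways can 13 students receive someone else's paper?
2,290,792,932

Using D(n) = (n-1)[D(n-1) + D(n-2)]:
D(13) = (13-1) × [D(12) + D(11)]
      = 12 × [176214841 + 14684570]
      = 12 × 190899411
      = 2,290,792,932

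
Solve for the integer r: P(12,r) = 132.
P(12,r) = 12·11·…·(12−r+1), a product of r factors. Multiplying down from 12: 12 = 12; 12·11 = 132 ✓ (2 factors). So r = 2.
Final answer: 2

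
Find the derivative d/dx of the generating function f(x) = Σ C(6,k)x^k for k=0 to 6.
Term-by-term differentiation gives Σ k·C(6,k)x^{k-1} for k=1 to 6.
Final answer: Σ k·C(6,k)x^(k-1) for k=1 to 6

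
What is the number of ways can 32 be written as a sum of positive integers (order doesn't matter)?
8,349

Working:
Pentagonal recurrence p(n) = p(n−1) + p(n−2) − p(n−5) − p(n−7) + …: p(32) = p(31) + p(30) − p(27) − p(25) + p(20) + p(17) − p(10) − p(6) = 6,842 + 5,604 − 3,010 − 1,958 + 627 + 297 − 42 − 11 = 8,349.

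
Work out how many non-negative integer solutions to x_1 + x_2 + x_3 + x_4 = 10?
286

Working:
C(10+4-1, 4-1) = 286.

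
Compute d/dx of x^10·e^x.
(10x^9 + x^10)e^x

Product rule: d/dx[x^10]·e^x + x^10·d/dx[e^x] = 10x^{9}e^x + x^10e^x.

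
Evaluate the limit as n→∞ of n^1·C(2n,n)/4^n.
∞

C(2n,n) ~ 4^n/√(πn), so n^1·C(2n,n)/4^n ~ n^(1 − 1/2)/√π → ∞.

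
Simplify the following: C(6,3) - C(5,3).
10

Working:
C(6,3) - C(5,3) = C(5,2) = 10.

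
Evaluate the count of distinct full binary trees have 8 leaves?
429

Reasoning: Using the Catalan number formula: C_n = C(2n, n) / (n+1)
C_7 = C(14, 7) / (7+1)
     = 3432 / 8
     = 429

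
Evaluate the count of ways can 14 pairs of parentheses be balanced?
Using the Catalan number formula: C_n = C(2n, n) / (n+1)
C_14 = C(28, 14) / (14+1)
     = 40116600 / 15
     = 2,674,440
Final answer: 2,674,440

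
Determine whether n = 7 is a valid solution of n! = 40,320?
No

Explanation: 7! = 7·6! = 7·720 = 5,040, which does not equal 40,320.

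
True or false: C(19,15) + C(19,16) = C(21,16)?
False

Pascal's identity gives C(20,16) = 4,845, whereas C(21,16) = 20,349.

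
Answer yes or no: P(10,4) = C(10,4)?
P(10,4) = 5,040 but C(10,4) = 210; they differ by a factor of 4! = 24, so the statement does not hold.

Answer: No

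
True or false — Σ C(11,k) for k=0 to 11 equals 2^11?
True
Binomial theorem: Σ C(11,k) = (1+1)^11 = 2^11 = 2,048; RHS 2^11 = 2,048.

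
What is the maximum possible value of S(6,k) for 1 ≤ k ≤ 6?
90

Row S(6,k) for k = 1..6 (via S(n,k) = k·S(n−1,k) + S(n−1,k−1)): 1, 31, 90, 65, 15, 1. The row is unimodal; maximum at k = 3: 90.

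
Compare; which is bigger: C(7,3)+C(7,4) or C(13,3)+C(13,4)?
C(13,3)+C(13,4)

Reasoning: First=70, Second=1,001.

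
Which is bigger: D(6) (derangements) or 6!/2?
6!/2

Solution: D(6) = (6-1)·[D(5) + D(4)] = 5·[44 + 9] = 265; 6!/2 = 720/2 = 360.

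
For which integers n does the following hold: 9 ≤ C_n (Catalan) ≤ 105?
C_3=5; C_4=14; C_5=42; C_6=132. So valid n = 4, 5.
Final answer: 4, 5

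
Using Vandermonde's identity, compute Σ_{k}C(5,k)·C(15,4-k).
= C(5+15,4) = C(20,4) = 4,845.

Answer: 4,845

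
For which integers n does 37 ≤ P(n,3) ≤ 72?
5

Solution: P(4,3)=24; P(5,3)=60; P(6,3)=120. So valid n = 5.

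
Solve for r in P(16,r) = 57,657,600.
7

Working:
P(16,r) = 16·15·…·(16−r+1), a product of r factors. Multiplying down from 16: 16 = 16; 16·15 = 240; 16·15·14 = 3,360; 16·15·14·13 = 43,680; 16·15·14·13·12 = 524,160; 16·15·14·13·12·11 = 5,765,760; 16·15·14·13·12·11·10 = 57,657,600 ✓ (7 factors). So r = 7.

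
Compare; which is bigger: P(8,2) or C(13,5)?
C(13,5)

Working:
P(8,2)=56, C(13,5)=1,287.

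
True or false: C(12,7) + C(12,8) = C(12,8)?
Pascal's identity gives C(13,8) = 1,287, whereas C(12,8) = 495.

Answer: False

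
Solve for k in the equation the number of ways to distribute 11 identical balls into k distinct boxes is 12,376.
Stars and bars: the count is C(11+k−1, k−1), increasing in k. k=5: C(15,4) = 1,365, k=6: C(16,5) = 4,368, k=7: C(17,6) = 12,376 ✓. So k = 7.

Answer: 7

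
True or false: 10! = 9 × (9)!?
False

Solution: 10! = 10 × 9! = 3,628,800, but 9 × 9! = 3,265,920.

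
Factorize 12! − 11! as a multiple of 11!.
11 × 11! = 439,084,800
12! − 11! = 12·11! − 11! = (12 − 1)·11! = 11 × 11! = 439,084,800.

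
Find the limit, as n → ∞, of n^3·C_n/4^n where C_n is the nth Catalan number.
∞

Reasoning: C_n ~ 4^n/(n^(3/2)√π), so n^3·C_n/4^n ~ n^(3 − 3/2)/√π → ∞.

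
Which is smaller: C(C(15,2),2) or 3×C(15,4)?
3×C(15,4)
C(C(15,2),2)=5,460, 3×C(15,4)=4,095.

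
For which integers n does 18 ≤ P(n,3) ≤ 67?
4, 5

P(3,3)=6; P(4,3)=24; P(5,3)=60; P(6,3)=120. So valid n = 4, 5.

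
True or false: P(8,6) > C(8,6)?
True

Solution: P(8,6) = 20,160 and C(8,6) = 28; P(n,r) = r! × C(n,r) so P > C whenever r ≥ 2.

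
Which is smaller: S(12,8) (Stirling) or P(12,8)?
S(12,8) = 8·S(11,8) + S(11,7) = 8·11,880 + 63,987 = 159,027; P(12,8) = 19,958,400.
Final answer: S(12,8)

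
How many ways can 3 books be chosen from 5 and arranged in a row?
60

P(5,3) = 5!/(5-3)! = 60.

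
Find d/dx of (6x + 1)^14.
84(6x + 1)^13

Explanation: Chain rule: 14(6x+1)^{13} × 6 = 84(6x+1)^{13}.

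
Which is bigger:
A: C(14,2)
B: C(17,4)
B

Working:
A=C(14,2)=91, B=C(17,4)=2,380.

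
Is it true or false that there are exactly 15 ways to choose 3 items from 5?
False

Explanation: C(5,3) = 10 ≠ 15.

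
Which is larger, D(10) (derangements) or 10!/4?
D(10)
D(10) = (10-1)·[D(9) + D(8)] = 9·[133,496 + 14,833] = 1,334,961; 10!/4 = 3,628,800/4 = 907,200.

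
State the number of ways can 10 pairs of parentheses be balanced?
16,796
Using the Catalan number formula: C_n = C(2n, n) / (n+1)
C_10 = C(20, 10) / (10+1)
     = 184756 / 11
     = 16,796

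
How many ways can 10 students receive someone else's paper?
1,334,961

Using D(n) = (n-1)[D(n-1) + D(n-2)]:
D(10) = (10-1) × [D(9) + D(8)]
      = 9 × [133496 + 14833]
      = 9 × 148329
      = 1,334,961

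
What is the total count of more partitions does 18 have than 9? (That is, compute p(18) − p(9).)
355
Pentagonal recurrence p(n) = p(n−1) + p(n−2) − p(n−5) − p(n−7) + …: p(18) = p(17) + p(16) − p(13) − p(11) + p(6) + p(3) = 297 + 231 − 101 − 56 + 11 + 3 = 385.
p(9) = p(8) + p(7) − p(4) − p(2) = 22 + 15 − 5 − 2 = 30.
Difference = 385 − 30 = 355.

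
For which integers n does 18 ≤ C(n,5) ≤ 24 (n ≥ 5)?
7

Working:
C(6,5)=6; C(7,5)=21; C(8,5)=56. So valid n = 7.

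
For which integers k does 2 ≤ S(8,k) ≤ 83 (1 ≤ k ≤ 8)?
7

Explanation: S(8,1)=1; S(8,2)=127; S(8,3)=966; S(8,4)=1,701; S(8,5)=1,050; S(8,6)=266; S(8,7)=28; S(8,8)=1. So valid k = 7.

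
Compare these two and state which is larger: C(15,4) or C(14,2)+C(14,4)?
C(15,4)

Solution: C(15,4)=1,365; C(14,2)+C(14,4)=91+1,001=1,092.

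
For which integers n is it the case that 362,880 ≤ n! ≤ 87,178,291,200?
n! is strictly increasing; 9! = 362,880 and 14! = 87,178,291,200, so valid n = 9, 10, 11, 12, 13, 14.
Final answer: 9, 10, 11, 12, 13, 14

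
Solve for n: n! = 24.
4

Working:
n! is strictly increasing. 2! = 2, 3! = 6, 4! = 24 ✓. So n = 4.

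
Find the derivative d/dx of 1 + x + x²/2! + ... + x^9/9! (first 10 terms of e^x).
Differentiating term by term gives the first 9 terms of e^x.
Final answer: 1 + x + x²/2! + ... + x^8/8!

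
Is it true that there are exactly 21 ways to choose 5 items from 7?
True

Explanation: C(7,5) = 21.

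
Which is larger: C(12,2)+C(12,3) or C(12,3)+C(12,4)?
C(12,3)+C(12,4)

Solution: First=286, Second=715.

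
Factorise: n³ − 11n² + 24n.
n(n − 3)(n − 8)
n³ − 11n² + 24n = n(n² − 11n + 24) = n(n − 3)(n − 8).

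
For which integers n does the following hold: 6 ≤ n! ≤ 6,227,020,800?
3, 4, 5, 6, 7, 8, 9, 10, 11, 12, 13

Reasoning: n! is strictly increasing; 3! = 6 and 13! = 6,227,020,800, so valid n = 3, 4, 5, 6, 7, 8, 9, 10, 11, 12, 13.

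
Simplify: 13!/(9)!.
17,160

Solution: This equals 13×12×...×10 = 17,160.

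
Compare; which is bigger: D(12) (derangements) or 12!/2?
12!/2

D(12) = (12-1)·[D(11) + D(10)] = 11·[14,684,570 + 1,334,961] = 176,214,841; 12!/2 = 479,001,600/2 = 239,500,800.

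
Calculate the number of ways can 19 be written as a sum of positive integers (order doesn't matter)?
Pentagonal recurrence p(n) = p(n−1) + p(n−2) − p(n−5) − p(n−7) + …: p(19) = p(18) + p(17) − p(14) − p(12) + p(7) + p(4) = 385 + 297 − 135 − 77 + 15 + 5 = 490.
Final answer: 490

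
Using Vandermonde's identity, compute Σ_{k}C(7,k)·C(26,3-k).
5,456
= C(7+26,3) = C(33,3) = 5,456.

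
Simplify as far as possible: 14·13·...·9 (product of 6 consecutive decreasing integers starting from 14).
2,162,160

This is P(14,6) = 14!/(8)! = 2,162,160.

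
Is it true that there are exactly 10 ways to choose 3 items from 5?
True

Solution: C(5,3) = 10.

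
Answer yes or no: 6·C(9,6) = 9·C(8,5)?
Yes

Solution: Absorption identity k·C(n,k) = n·C(n-1,k-1). LHS = 6·84 = 504; RHS = 9·56 = 504.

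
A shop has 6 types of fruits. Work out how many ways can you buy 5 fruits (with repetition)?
252
Stars and bars: C(5+6-1, 5) = C(10, 5) = 252.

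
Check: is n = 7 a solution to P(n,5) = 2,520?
P(7,5) = 7·6·5·4·3 = 2,520, which equals 2,520.
Final answer: Yes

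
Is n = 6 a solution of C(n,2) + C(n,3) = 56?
C(6,2) + C(6,3) = 15 + 20 = 35, which does not equal 56.
Final answer: No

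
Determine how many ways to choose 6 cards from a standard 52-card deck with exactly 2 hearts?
13 hearts and 39 non-hearts: C(13,2) × C(39,4) = 78 × 82251 = 6,415,578.

Answer: 6,415,578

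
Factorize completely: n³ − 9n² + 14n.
n(n − 2)(n − 7)

Reasoning: n³ − 9n² + 14n = n(n² − 9n + 14) = n(n − 2)(n − 7).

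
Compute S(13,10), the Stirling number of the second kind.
39,325

Working:
Using the Stirling recurrence: S(n,k) = k·S(n-1,k) + S(n-1,k-1)
S(13,10) = 10·S(12,10) + S(12,9)
         = 10·1705 + 22275
         = 17050 + 22275
         = 39,325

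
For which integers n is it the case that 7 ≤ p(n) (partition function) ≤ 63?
Tabulating p(n) via p(n) = p(n−1) + p(n−2) − p(n−5) − p(n−7) + …: p(4)=5; p(5)=7; p(6)=11; p(7)=15; p(8)=22; p(9)=30; p(10)=42; p(11)=56; p(12)=77. So valid n = 5, 6, 7, 8, 9, 10, 11.
Final answer: 5, 6, 7, 8, 9, 10, 11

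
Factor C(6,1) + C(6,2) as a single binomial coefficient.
By Pascal's identity: C(6,1) + C(6,2) = C(7,2) = 21.
Final answer: C(7,2)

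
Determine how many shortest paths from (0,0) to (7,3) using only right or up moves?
120

Reasoning: Choose 7 rights from 10 moves: C(10,7) = 120.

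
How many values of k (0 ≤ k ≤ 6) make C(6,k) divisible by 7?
0

Checking C(6,k) mod 7 for k = 0..6: none are divisible by 7. Count = 0.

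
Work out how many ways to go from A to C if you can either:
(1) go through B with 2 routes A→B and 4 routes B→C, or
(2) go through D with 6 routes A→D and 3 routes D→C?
Route via B: 2×4=8. Route via D: 6×3=18. Total: 26.

Answer: 26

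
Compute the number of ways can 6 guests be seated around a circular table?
120

Working:
Circular arrangements: (6-1)! = 120.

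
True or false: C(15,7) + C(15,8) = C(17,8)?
False

Reasoning: Pascal's identity gives C(16,8) = 12,870, whereas C(17,8) = 24,310.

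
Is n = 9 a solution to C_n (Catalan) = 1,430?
No

Working:
C_9 = C(18,9)/(9+1) = 48,620/10 = 4,862, which does not equal 1,430.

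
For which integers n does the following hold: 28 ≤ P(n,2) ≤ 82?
6, 7, 8, 9

Working:
P(5,2)=20; P(6,2)=30; P(7,2)=42; P(8,2)=56; P(9,2)=72; P(10,2)=90. So valid n = 6, 7, 8, 9.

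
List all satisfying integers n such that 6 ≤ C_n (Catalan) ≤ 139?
4, 5, 6
C_3=5; C_4=14; C_5=42; C_6=132; C_7=429. So valid n = 4, 5, 6.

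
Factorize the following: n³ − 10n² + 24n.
n(n − 4)(n − 6)

Explanation: n³ − 10n² + 24n = n(n² − 10n + 24) = n(n − 4)(n − 6).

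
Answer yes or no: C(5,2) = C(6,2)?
No

Solution: LHS = C(5,2) = 10; RHS = C(6,2) = 15. 10 ≠ 15, so the statement does not hold.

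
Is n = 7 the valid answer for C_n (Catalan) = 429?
C_7 = C(14,7)/(7+1) = 3,432/8 = 429, which equals 429.

Answer: Yes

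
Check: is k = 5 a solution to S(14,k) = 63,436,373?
No

Solution: S(14,5) = 5·S(13,5) + S(13,4) = 5·7,508,501 + 2,532,530 = 40,075,035, which does not equal 63,436,373.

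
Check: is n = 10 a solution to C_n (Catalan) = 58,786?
No
C_10 = C(20,10)/(10+1) = 184,756/11 = 16,796, which does not equal 58,786.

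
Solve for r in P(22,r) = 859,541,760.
P(22,r) = 22·21·…·(22−r+1), a product of r factors. Multiplying down from 22: 22 = 22; 22·21 = 462; 22·21·20 = 9,240; 22·21·20·19 = 175,560; 22·21·20·19·18 = 3,160,080; 22·21·20·19·18·17 = 53,721,360; 22·21·20·19·18·17·16 = 859,541,760 ✓ (7 factors). So r = 7.
Final answer: 7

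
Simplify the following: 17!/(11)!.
This equals 17×16×...×12 = 8,910,720.

Answer: 8,910,720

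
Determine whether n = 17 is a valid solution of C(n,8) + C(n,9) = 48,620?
Yes

Working:
C(17,8) + C(17,9) = 24,310 + 24,310 = 48,620, which equals 48,620.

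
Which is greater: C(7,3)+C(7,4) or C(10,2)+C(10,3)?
C(10,2)+C(10,3)

Solution: First=70, Second=165.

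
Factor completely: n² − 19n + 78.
(n − 6)(n − 13)

Explanation: Seek roots whose sum is 19 and product is 78: (6, 13). So n² − 19n + 78 = (n − 6)(n − 13).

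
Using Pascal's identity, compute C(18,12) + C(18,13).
C(18,12) + C(18,13) = C(19,13) = 27,132.
Final answer: 27,132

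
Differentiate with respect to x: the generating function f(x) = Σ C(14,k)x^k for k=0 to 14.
Σ k·C(14,k)x^(k-1) for k=1 to 14

Working:
Term-by-term differentiation gives Σ k·C(14,k)x^{k-1} for k=1 to 14.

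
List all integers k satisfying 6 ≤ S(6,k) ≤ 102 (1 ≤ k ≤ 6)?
2, 3, 4, 5

Solution: S(6,1)=1; S(6,2)=31; S(6,3)=90; S(6,4)=65; S(6,5)=15; S(6,6)=1. So valid k = 2, 3, 4, 5.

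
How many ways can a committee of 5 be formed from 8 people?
56

Solution: C(8,5) = 8! / (5! × (8-5)!)
         = 8! / (5! × 3!)
         = 56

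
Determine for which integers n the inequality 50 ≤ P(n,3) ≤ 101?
5

P(4,3)=24; P(5,3)=60; P(6,3)=120. So valid n = 5.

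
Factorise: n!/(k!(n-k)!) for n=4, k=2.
C(4,2) = 6

Working:
This is the binomial coefficient C(4,2) = 6.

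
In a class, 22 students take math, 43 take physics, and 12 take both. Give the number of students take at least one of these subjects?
53

Solution: |A∪B| = |A|+|B|-|A∩B| = 22+43-12 = 53.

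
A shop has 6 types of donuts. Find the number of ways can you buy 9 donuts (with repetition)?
2,002

Reasoning: Stars and bars: C(9+6-1, 9) = C(14, 9) = 2,002.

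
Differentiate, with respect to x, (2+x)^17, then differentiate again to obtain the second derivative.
272(2+x)^15

Solution: First derivative: 17(2+x)^{16}. Second derivative: 17·16·(2+x)^{15} = 272(2+x)^{15}.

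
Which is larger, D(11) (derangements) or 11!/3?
D(11)
D(11) = (11-1)·[D(10) + D(9)] = 10·[1,334,961 + 133,496] = 14,684,570; 11!/3 = 39,916,800/3 = 13,305,600.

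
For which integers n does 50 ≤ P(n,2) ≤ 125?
P(7,2)=42; P(8,2)=56; P(9,2)=72; P(10,2)=90; P(11,2)=110; P(12,2)=132. So valid n = 8, 9, 10, 11.

Answer: 8, 9, 10, 11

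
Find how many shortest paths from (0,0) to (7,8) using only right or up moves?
6,435

Reasoning: Choose 7 rights from 15 moves: C(15,7) = 6,435.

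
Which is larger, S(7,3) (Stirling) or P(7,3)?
S(7,3)

S(7,3) = 3·S(6,3) + S(6,2) = 3·90 + 31 = 301; P(7,3) = 210.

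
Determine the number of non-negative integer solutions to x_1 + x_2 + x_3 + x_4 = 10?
286

Working:
C(10+4-1, 4-1) = 286.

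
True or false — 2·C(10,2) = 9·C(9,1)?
False

Reasoning: Absorption identity k·C(n,k) = n·C(n-1,k-1). LHS = 2·45 = 90; RHS = 9·9 = 81.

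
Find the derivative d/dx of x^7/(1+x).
(7x^6(1+x) - x^7)/(1+x)²

Explanation: Quotient rule: [7x^{6}(1+x) - x^7]/(1+x)².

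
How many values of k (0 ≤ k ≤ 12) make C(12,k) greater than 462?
5

Row 12 is unimodal and symmetric about k=12/2. C(12,3)=220 ≤ 462; C(12,4)=495 > 462; by symmetry C(12,k) > 462 for k = 4..8. That's 8 - 4 + 1 = 5 values.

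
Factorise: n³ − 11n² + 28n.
n³ − 11n² + 28n = n(n² − 11n + 28) = n(n − 4)(n − 7).
Final answer: n(n − 4)(n − 7)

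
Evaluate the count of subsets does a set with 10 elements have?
1,024

Reasoning: Each element can be included or excluded: 2^10 = 1,024.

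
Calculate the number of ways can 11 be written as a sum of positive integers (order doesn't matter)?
56
Pentagonal recurrence p(n) = p(n−1) + p(n−2) − p(n−5) − p(n−7) + …: p(11) = p(10) + p(9) − p(6) − p(4) = 42 + 30 − 11 − 5 = 56.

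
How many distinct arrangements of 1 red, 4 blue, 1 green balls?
30
Multinomial: 6!/(1! × 4! × 1!) = 30.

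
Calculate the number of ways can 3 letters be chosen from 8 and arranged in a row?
336

P(8,3) = 8!/(8-3)! = 336.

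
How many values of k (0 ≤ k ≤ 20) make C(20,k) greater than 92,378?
5

Explanation: Row 20 is unimodal and symmetric about k=20/2. C(20,7)=77,520 ≤ 92,378; C(20,8)=125,970 > 92,378; by symmetry C(20,k) > 92,378 for k = 8..12. That's 12 - 8 + 1 = 5 values.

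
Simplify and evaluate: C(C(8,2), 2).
C(8,2) = 28, then C(28, 2) = 378.
Final answer: 378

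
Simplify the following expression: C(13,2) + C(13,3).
364
By Pascal's identity: C(14,3) = 364.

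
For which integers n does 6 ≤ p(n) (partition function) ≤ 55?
5, 6, 7, 8, 9, 10
Tabulating p(n) via p(n) = p(n−1) + p(n−2) − p(n−5) − p(n−7) + …: p(4)=5; p(5)=7; p(6)=11; p(7)=15; p(8)=22; p(9)=30; p(10)=42; p(11)=56. So valid n = 5, 6, 7, 8, 9, 10.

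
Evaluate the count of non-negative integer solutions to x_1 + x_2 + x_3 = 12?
91

Explanation: C(12+3-1, 3-1) = 91.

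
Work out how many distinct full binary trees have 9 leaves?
Using the Catalan number formula: C_n = C(2n, n) / (n+1)
C_8 = C(16, 8) / (8+1)
     = 12870 / 9
     = 1,430

Answer: 1,430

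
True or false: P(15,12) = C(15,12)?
False

Explanation: P(15,12) = 217,945,728,000 and C(15,12) = 455; P(n,r) = r! × C(n,r) so P > C whenever r ≥ 2.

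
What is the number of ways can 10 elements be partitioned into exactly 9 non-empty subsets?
45

Reasoning: This equals S(10,9), the Stirling number of the 2nd kind.
Using the Stirling recurrence: S(n,k) = k·S(n-1,k) + S(n-1,k-1)
S(10,9) = 9·S(9,9) + S(9,8)
         = 9·1 + 36
         = 9 + 36
         = 45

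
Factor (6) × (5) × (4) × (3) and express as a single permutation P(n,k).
P(6,4) = 6!/(2)!
Product of 4 consecutive descending integers starting at 6: P(6,4) = 6!/2! = 360.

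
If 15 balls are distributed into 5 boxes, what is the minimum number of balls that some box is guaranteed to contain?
3

Pigeonhole: ⌈15/5⌉ = 3.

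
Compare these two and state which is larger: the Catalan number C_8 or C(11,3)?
C_8
C_8 = C(16,8)/(8+1) = 12,870/9 = 1,430; C(11,3) = 165.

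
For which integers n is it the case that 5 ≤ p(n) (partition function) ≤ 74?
4, 5, 6, 7, 8, 9, 10, 11

Solution: Tabulating p(n) via p(n) = p(n−1) + p(n−2) − p(n−5) − p(n−7) + …: p(3)=3; p(4)=5; p(5)=7; p(6)=11; p(7)=15; p(8)=22; p(9)=30; p(10)=42; p(11)=56; p(12)=77. So valid n = 4, 5, 6, 7, 8, 9, 10, 11.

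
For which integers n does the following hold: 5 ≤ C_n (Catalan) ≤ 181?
3, 4, 5, 6

Explanation: C_2=2; C_3=5; C_4=14; C_5=42; C_6=132; C_7=429. So valid n = 3, 4, 5, 6.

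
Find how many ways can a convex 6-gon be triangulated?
Using the Catalan number formula: C_n = C(2n, n) / (n+1)
C_4 = C(8, 4) / (4+1)
     = 70 / 5
     = 14

Answer: 14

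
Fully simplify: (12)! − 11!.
(12)! − 11! = (12)·11! − 11! = (12−1)·11! = 11·11! = 439,084,800.

Answer: 439,084,800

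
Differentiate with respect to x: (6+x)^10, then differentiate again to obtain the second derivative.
90(6+x)^8

Explanation: First derivative: 10(6+x)^{9}. Second derivative: 10·9·(6+x)^{8} = 90(6+x)^{8}.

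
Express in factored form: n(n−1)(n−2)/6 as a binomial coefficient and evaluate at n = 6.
n(n−1)(n−2)/6 = n!/(3!(n−3)!) = C(n,3). At n = 6: C(6,3) = 20.

Answer: C(n,3); C(6,3) = 20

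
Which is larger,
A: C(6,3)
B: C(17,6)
A=C(6,3)=20, B=C(17,6)=12,376.

Answer: B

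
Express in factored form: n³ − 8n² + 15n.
n(n − 3)(n − 5)

Solution: n³ − 8n² + 15n = n(n² − 8n + 15) = n(n − 3)(n − 5).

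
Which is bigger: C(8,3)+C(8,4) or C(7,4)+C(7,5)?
C(8,3)+C(8,4)

Reasoning: First=126, Second=56.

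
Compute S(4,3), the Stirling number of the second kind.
6

Solution: Using the Stirling recurrence: S(n,k) = k·S(n-1,k) + S(n-1,k-1)
S(4,3) = 3·S(3,3) + S(3,2)
         = 3·1 + 3
         = 3 + 3
         = 6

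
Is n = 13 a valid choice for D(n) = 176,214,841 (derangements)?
No

D(13) = (13-1)·[D(12) + D(11)] = 12·[176,214,841 + 14,684,570] = 2,290,792,932, which does not equal 176,214,841.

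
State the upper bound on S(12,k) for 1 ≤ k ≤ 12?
1,379,400

Working:
Row S(12,k) for k = 1..12 (via S(n,k) = k·S(n−1,k) + S(n−1,k−1)): 1, 2,047, 86,526, 611,501, 1,379,400, 1,323,652, 627,396, 159,027, 22,275, 1,705, 66, 1. The row is unimodal; maximum at k = 5: 1,379,400.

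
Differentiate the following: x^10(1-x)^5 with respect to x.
10x^9(1-x)^5 - 5x^10(1-x)^4
Product rule: 10x^{9}(1-x)^{5} + x^10·(-5)(1-x)^{4}.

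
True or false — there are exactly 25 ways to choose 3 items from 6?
False
C(6,3) = 20 ≠ 25.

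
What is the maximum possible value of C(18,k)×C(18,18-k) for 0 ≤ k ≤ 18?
C(18,k)·C(18,18-k) = C(18,k)², maximised at the centre k = 9: C(18,9)² = 2,363,904,400.
Final answer: 2,363,904,400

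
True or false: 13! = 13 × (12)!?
True

Solution: By definition n! = n × (n-1)!, so 13! = 13 × 12!.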